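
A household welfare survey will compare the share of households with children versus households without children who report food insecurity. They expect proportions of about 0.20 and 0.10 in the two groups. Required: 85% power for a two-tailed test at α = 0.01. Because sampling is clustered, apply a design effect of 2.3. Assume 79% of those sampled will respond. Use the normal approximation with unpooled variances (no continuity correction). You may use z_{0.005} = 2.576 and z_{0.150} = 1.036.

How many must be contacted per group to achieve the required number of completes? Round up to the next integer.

n = 950 per group

n = (z_{α/2} + z_β)² · [p₁(1−p₁) + p₂(1−p₂)] / (p₁ − p₂)²
  = (2.576 + 1.036)² · (0.20·0.80 + 0.10·0.90) / (0.10)²
  = (3.612)² · (0.1600 + 0.0900) / 0.0100
  = 13.0465 · 0.2500 / 0.0100
  = 326.16
Design effect: 2.3 × 326.16 = 750.18.
Adjust for 79% response: 750.18 / 0.79 = 949.59.
Round up → n = 950 per group.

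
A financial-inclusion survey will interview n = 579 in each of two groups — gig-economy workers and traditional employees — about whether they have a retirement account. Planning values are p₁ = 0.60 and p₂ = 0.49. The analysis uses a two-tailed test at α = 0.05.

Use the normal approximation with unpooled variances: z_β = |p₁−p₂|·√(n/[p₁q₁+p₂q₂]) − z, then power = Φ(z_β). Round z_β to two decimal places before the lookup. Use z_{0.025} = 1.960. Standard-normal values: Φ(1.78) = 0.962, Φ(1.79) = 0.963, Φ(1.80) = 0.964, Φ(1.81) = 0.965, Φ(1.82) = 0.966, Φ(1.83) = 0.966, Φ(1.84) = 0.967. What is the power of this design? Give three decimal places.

z_β = |p₁−p₂|·√(n/[p₁q₁+p₂q₂]) − z_{α/2}
    = 0.11 · √(579/0.4899) − 1.960
    = 0.11 · 34.3784 − 1.960
    = 3.7816 − 1.960 = 1.8216 → 1.82
Power = Φ(1.82) = 0.966.

Power ≈ 0.966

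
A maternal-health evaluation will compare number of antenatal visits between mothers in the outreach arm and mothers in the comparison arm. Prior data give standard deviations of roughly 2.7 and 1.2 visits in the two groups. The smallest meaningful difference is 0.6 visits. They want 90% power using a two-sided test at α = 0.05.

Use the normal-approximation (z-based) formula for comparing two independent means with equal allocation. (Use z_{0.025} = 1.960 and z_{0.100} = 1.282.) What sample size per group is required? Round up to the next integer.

n = (z_{α/2} + z_β)² · (σ₁² + σ₂²) / δ²
  = (1.960 + 1.282)² · (2.7² + 1.2² = 8.73) / 0.6²
  = 10.5106 · 8.73 / 0.36
  = 254.88
Round up → n = 255 per group.

n = 255 per group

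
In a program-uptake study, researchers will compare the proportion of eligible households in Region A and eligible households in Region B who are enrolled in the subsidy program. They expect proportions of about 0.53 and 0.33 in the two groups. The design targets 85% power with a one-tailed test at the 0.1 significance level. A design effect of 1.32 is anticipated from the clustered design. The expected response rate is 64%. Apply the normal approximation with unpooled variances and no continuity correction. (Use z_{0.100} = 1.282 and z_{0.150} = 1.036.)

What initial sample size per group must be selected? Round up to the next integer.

n = (z_α + z_β)² · [p₁(1−p₁) + p₂(1−p₂)] / (p₁ − p₂)²
  = (1.282 + 1.036)² · (0.53·0.47 + 0.33·0.67) / (0.20)²
  = (2.318)² · (0.2491 + 0.2211) / 0.0400
  = 5.3731 · 0.4702 / 0.0400
  = 63.16
Design effect: 1.32 × 63.16 = 83.37.
Adjust for 64% response: 83.37 / 0.64 = 130.27.
Round up → n = 131 per group.

n = 131 per group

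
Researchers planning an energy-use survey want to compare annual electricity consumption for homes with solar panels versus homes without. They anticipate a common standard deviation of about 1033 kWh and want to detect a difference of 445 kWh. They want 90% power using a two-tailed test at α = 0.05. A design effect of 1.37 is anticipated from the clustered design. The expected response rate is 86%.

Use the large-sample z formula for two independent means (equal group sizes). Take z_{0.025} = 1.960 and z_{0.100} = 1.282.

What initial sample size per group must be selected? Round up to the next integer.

n = 181 per group

n = (z_{α/2} + z_β)² · (σ₁² + σ₂²) / δ²
  = (1.960 + 1.282)² · (2·1033² = 2134178) / 445²
  = 10.5106 · 2134178 / 198025
  = 113.28
Design effect: 1.37 × 113.28 = 155.19.
Adjust for 86% response: 155.19 / 0.86 = 180.45.
Round up → n = 181 per group.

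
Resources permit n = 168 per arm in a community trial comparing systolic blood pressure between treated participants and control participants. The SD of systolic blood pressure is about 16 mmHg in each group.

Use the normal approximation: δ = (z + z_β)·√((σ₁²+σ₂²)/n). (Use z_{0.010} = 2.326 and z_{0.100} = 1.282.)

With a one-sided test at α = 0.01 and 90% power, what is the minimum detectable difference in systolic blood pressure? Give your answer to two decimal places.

Minimum detectable difference ≈ 6.30 mmHg

δ = (z_α + z_β) · √((σ₁²+σ₂²)/n)
  = (2.326 + 1.282) · √(512/168)
  = 3.608 · √3.0476
  = 3.608 · 1.7457
  = 6.2986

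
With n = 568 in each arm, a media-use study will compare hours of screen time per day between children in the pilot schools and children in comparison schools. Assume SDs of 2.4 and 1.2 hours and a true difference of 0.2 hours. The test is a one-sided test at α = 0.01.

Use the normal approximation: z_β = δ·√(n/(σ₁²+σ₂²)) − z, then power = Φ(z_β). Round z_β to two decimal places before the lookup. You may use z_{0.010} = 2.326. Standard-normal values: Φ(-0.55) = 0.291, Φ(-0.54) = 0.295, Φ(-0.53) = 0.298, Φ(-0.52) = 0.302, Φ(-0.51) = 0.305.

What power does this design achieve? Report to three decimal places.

z_β = δ·√(n/(σ₁²+σ₂²)) − z_α
    = 0.2 · √(568/7.2) − 2.326
    = 0.2 · 8.88194 − 2.326
    = 1.7764 − 2.326 = -0.5496 → -0.55
Power = Φ(-0.55) = 0.291.

Power ≈ 0.291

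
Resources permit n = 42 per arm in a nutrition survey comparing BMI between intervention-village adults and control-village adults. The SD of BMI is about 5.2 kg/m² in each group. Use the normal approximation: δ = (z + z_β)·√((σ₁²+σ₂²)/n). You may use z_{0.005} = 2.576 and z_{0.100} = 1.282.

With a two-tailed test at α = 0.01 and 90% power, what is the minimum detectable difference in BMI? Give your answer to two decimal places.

δ = (z_{α/2} + z_β) · √((σ₁²+σ₂²)/n)
  = (2.576 + 1.282) · √(54.08/42)
  = 3.858 · √1.2876
  = 3.858 · 1.1347
  = 4.3778

Minimum detectable difference ≈ 4.38 kg/m²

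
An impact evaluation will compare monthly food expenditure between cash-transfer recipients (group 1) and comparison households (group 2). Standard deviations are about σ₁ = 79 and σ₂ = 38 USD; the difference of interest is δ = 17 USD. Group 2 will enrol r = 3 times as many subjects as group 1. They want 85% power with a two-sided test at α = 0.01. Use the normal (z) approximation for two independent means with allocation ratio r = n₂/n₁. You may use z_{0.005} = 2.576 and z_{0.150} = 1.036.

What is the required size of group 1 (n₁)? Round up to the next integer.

n₁ = 304

n₁ = (z_{α/2} + z_β)² · (σ₁² + σ₂²/r) / δ²
   = (2.576 + 1.036)² · (79² + 38²/3) / 17²
   = 13.0465 · (6241 + 481.3333) / 289
   = 13.0465 · 6722.3 / 289
   = 303.47
Round up → n₁ = 304; n₂ = r·n₁ = 3 × 304 = 912.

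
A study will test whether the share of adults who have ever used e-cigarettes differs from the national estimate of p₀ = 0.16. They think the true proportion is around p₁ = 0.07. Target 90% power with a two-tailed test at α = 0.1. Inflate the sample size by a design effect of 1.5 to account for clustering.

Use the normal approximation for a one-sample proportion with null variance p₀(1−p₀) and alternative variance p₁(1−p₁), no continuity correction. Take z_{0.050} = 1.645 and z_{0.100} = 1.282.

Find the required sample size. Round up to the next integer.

n = [z_{α/2}·√(p₀q₀) + z_β·√(p₁q₁)]² / (p₁ − p₀)²
  = [1.645·√(0.16·0.84) + 1.282·√(0.07·0.93)]² / (-0.09)²
  = [1.645·0.3666 + 1.282·0.2551]² / 0.0081
  = [0.9302]² / 0.0081
  = 106.82
Design effect: 1.5 × 106.82 = 160.22.
Round up → n = 161.

n = 161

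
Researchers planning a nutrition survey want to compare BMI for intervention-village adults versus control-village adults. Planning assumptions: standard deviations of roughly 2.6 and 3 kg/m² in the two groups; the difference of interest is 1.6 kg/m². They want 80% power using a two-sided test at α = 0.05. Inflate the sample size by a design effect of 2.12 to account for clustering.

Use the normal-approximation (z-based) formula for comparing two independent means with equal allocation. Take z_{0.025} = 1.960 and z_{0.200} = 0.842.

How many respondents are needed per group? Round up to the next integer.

n = 103 per group

n = (z_{α/2} + z_β)² · (σ₁² + σ₂²) / δ²
  = (1.960 + 0.842)² · (2.6² + 3² = 15.76) / 1.6²
  = 7.8512 · 15.76 / 2.56
  = 48.33
Design effect: 2.12 × 48.33 = 102.47.
Round up → n = 103 per group.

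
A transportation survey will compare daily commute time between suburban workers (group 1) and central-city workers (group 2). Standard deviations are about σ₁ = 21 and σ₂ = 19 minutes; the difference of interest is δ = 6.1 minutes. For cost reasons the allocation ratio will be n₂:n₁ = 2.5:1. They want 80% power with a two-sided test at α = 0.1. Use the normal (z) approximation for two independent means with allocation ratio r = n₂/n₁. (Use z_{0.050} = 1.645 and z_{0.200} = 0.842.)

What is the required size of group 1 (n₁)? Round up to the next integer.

n₁ = (z_{α/2} + z_β)² · (σ₁² + σ₂²/r) / δ²
   = (1.645 + 0.842)² · (21² + 19²/2.5) / 6.1²
   = 6.1852 · (441 + 144.4) / 37.21
   = 6.1852 · 585.4 / 37.21
   = 97.31
Round up → n₁ = 98; n₂ = r·n₁ = 2.5 × 98 = 245.

n₁ = 98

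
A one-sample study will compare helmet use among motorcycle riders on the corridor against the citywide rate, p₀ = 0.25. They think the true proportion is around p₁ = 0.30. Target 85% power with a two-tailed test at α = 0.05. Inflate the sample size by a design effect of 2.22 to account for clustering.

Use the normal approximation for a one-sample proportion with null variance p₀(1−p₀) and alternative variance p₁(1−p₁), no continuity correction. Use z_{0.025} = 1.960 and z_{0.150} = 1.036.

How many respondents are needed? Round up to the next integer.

n = [z_{α/2}·√(p₀q₀) + z_β·√(p₁q₁)]² / (p₁ − p₀)²
  = [1.960·√(0.25·0.75) + 1.036·√(0.30·0.70)]² / (0.05)²
  = [1.960·0.4330 + 1.036·0.4583]² / 0.0025
  = [1.3235]² / 0.0025
  = 700.62
Design effect: 2.22 × 700.62 = 1555.37.
Round up → n = 1556.

n = 1556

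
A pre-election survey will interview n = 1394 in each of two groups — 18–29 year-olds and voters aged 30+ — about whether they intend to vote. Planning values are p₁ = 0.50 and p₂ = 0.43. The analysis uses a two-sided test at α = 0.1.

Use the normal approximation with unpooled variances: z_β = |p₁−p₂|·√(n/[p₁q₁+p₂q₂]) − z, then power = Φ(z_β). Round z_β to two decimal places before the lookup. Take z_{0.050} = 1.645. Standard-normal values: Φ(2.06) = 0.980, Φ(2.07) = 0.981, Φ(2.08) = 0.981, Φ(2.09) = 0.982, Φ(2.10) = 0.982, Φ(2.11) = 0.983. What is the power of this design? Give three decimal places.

Power ≈ 0.981

z_β = |p₁−p₂|·√(n/[p₁q₁+p₂q₂]) − z_{α/2}
    = 0.07 · √(1394/0.4951) − 1.645
    = 0.07 · 53.0622 − 1.645
    = 3.7144 − 1.645 = 2.0694 → 2.07
Power = Φ(2.07) = 0.981.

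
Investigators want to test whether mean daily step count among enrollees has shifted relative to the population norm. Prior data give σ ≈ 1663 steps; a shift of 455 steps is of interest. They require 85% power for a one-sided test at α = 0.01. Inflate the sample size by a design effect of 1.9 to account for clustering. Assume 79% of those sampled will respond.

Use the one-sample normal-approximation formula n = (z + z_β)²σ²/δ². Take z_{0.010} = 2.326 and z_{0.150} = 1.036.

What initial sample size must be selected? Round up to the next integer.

n = (z_α + z_β)² · σ² / δ²
  = (2.326 + 1.036)² · 1663² / 455²
  = 11.3030 · 2765569 / 207025
  = 150.99
Design effect: 1.9 × 150.99 = 286.89.
Adjust for 79% response: 286.89 / 0.79 = 363.15.
Round up → n = 364.

n = 364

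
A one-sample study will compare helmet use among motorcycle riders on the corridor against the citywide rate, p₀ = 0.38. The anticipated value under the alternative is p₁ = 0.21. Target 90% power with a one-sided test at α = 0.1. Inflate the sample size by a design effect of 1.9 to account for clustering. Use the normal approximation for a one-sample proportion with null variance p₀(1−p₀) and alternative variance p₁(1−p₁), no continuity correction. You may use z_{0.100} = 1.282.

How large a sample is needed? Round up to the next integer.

n = [z_α·√(p₀q₀) + z_β·√(p₁q₁)]² / (p₁ − p₀)²
  = [1.282·√(0.38·0.62) + 1.282·√(0.21·0.79)]² / (-0.17)²
  = [1.282·0.4854 + 1.282·0.4073]² / 0.0289
  = [1.1444]² / 0.0289
  = 45.32
Design effect: 1.9 × 45.32 = 86.11.
Round up → n = 87.

n = 87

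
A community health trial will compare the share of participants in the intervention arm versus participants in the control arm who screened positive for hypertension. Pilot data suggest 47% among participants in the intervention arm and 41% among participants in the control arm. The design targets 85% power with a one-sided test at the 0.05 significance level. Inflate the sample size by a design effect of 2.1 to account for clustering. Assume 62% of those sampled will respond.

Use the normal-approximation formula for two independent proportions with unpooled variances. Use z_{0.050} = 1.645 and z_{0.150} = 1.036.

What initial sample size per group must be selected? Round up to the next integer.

n = (z_α + z_β)² · [p₁(1−p₁) + p₂(1−p₂)] / (p₁ − p₂)²
  = (1.645 + 1.036)² · (0.47·0.53 + 0.41·0.59) / (0.06)²
  = (2.681)² · (0.2491 + 0.2419) / 0.0036
  = 7.1878 · 0.4910 / 0.0036
  = 980.33
Design effect: 2.1 × 980.33 = 2058.69.
Adjust for 62% response: 2058.69 / 0.62 = 3320.48.
Round up → n = 3321 per group.

n = 3321 per group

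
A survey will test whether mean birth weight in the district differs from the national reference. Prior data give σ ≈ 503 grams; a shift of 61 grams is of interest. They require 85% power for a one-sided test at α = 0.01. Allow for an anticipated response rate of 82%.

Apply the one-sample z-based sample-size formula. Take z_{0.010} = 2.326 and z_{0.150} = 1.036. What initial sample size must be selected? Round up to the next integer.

n = (z_α + z_β)² · σ² / δ²
  = (2.326 + 1.036)² · 503² / 61²
  = 11.3030 · 253009 / 3721
  = 768.55
Adjust for 82% response: 768.55 / 0.82 = 937.26.
Round up → n = 938.

n = 938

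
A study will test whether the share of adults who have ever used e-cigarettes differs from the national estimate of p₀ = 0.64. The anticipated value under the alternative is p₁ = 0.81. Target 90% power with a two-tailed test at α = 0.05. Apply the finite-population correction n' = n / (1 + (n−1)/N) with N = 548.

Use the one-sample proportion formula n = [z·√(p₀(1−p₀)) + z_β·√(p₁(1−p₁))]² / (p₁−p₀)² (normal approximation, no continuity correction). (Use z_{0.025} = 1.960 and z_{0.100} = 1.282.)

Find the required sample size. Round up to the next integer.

n = 64

n = [z_{α/2}·√(p₀q₀) + z_β·√(p₁q₁)]² / (p₁ − p₀)²
  = [1.960·√(0.64·0.36) + 1.282·√(0.81·0.19)]² / (0.17)²
  = [1.960·0.4800 + 1.282·0.3923]² / 0.0289
  = [1.4437]² / 0.0289
  = 72.12
Finite-population correction (N = 548): 72.12 / (1 + (72.12 − 1)/548) = 63.84.
Round up → n = 64.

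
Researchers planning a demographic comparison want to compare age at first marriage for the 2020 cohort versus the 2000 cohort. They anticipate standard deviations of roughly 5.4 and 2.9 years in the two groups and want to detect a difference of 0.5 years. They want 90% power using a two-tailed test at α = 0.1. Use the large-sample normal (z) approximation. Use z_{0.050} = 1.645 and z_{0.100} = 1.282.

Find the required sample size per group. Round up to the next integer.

n = (z_{α/2} + z_β)² · (σ₁² + σ₂²) / δ²
  = (1.645 + 1.282)² · (5.4² + 2.9² = 37.57) / 0.5²
  = 8.5673 · 37.57 / 0.25
  = 1287.50
Round up → n = 1288 per group.

n = 1288 per group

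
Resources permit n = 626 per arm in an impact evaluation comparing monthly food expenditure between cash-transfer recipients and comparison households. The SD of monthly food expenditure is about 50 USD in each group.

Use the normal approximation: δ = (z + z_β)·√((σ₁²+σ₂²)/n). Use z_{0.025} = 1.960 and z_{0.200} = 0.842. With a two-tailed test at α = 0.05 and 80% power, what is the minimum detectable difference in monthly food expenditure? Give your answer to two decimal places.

Minimum detectable difference ≈ 7.92 USD

δ = (z_{α/2} + z_β) · √((σ₁²+σ₂²)/n)
  = (1.960 + 0.842) · √(5000/626)
  = 2.802 · √7.9872
  = 2.802 · 2.8262
  = 7.9189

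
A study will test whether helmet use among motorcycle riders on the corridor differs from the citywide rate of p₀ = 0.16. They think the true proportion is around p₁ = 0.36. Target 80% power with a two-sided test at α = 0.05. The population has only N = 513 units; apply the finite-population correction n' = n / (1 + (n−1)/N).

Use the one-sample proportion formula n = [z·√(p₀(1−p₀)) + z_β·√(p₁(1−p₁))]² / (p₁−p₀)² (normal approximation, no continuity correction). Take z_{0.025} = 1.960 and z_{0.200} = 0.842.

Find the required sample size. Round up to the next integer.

n = 30

n = [z_{α/2}·√(p₀q₀) + z_β·√(p₁q₁)]² / (p₁ − p₀)²
  = [1.960·√(0.16·0.84) + 0.842·√(0.36·0.64)]² / (0.20)²
  = [1.960·0.3666 + 0.842·0.4800]² / 0.0400
  = [1.1227]² / 0.0400
  = 31.51
Finite-population correction (N = 513): 31.51 / (1 + (31.51 − 1)/513) = 29.74.
Round up → n = 30.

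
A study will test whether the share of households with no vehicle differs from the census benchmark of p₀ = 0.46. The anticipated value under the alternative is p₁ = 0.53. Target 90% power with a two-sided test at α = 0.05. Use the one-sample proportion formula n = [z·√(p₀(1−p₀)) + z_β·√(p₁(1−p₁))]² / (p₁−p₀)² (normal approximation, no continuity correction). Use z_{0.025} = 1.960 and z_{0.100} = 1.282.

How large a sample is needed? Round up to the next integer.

n = 534

n = [z_{α/2}·√(p₀q₀) + z_β·√(p₁q₁)]² / (p₁ − p₀)²
  = [1.960·√(0.46·0.54) + 1.282·√(0.53·0.47)]² / (0.07)²
  = [1.960·0.4984 + 1.282·0.4991]² / 0.0049
  = [1.6167]² / 0.0049
  = 533.41
Round up → n = 534.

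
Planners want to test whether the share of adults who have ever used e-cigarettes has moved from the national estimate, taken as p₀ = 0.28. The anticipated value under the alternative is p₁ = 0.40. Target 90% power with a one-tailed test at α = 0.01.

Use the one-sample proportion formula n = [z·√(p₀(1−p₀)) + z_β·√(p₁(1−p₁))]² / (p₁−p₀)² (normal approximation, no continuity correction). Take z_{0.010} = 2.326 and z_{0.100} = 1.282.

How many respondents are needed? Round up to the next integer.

n = [z_α·√(p₀q₀) + z_β·√(p₁q₁)]² / (p₁ − p₀)²
  = [2.326·√(0.28·0.72) + 1.282·√(0.40·0.60)]² / (0.12)²
  = [2.326·0.4490 + 1.282·0.4899]² / 0.0144
  = [1.6724]² / 0.0144
  = 194.24
Round up → n = 195.

n = 195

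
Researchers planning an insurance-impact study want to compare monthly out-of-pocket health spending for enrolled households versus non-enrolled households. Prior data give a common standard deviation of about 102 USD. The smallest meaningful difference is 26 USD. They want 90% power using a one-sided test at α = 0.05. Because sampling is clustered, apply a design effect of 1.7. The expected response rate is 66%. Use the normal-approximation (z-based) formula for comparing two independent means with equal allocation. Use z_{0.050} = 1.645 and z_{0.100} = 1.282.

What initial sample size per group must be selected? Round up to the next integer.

n = (z_α + z_β)² · (σ₁² + σ₂²) / δ²
  = (1.645 + 1.282)² · (2·102² = 20808) / 26²
  = 8.5673 · 20808 / 676
  = 263.71
Design effect: 1.7 × 263.71 = 448.31.
Adjust for 66% response: 448.31 / 0.66 = 679.26.
Round up → n = 680 per group.

n = 680 per group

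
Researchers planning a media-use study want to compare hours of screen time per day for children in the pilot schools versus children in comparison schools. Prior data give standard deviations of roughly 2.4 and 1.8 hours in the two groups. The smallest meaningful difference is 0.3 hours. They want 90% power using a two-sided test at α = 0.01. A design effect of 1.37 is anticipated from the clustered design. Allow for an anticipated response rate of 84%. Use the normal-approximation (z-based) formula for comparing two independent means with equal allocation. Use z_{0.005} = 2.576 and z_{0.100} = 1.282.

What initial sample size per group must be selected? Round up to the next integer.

n = (z_{α/2} + z_β)² · (σ₁² + σ₂²) / δ²
  = (2.576 + 1.282)² · (2.4² + 1.8² = 9) / 0.3²
  = 14.8842 · 9 / 0.09
  = 1488.42
Design effect: 1.37 × 1488.42 = 2039.13.
Adjust for 84% response: 2039.13 / 0.84 = 2427.54.
Round up → n = 2428 per group.

n = 2428 per group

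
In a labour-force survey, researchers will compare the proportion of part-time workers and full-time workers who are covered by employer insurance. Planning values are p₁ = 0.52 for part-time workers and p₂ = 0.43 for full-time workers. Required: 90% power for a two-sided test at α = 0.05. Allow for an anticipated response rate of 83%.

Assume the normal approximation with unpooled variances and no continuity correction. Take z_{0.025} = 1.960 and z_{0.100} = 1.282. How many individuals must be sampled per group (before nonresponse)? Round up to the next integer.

n = 774 per group

n = (z_{α/2} + z_β)² · [p₁(1−p₁) + p₂(1−p₂)] / (p₁ − p₂)²
  = (1.960 + 1.282)² · (0.52·0.48 + 0.43·0.57) / (0.09)²
  = (3.242)² · (0.2496 + 0.2451) / 0.0081
  = 10.5106 · 0.4947 / 0.0081
  = 641.92
Adjust for 83% response: 641.92 / 0.83 = 773.40.
Round up → n = 774 per group.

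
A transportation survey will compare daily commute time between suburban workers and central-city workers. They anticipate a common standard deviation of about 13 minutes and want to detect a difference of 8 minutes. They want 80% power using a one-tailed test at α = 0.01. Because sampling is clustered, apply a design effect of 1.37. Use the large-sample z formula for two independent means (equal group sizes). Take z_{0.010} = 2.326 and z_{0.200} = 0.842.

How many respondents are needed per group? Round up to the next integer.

n = 73 per group

n = (z_α + z_β)² · (σ₁² + σ₂²) / δ²
  = (2.326 + 0.842)² · (2·13² = 338) / 8²
  = 10.0362 · 338 / 64
  = 53.00
Design effect: 1.37 × 53.00 = 72.62.
Round up → n = 73 per group.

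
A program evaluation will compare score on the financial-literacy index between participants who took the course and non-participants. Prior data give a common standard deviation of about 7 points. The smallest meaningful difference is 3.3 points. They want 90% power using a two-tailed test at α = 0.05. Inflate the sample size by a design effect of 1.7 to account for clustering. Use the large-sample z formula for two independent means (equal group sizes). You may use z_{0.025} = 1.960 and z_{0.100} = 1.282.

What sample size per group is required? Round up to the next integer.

n = 161 per group

n = (z_{α/2} + z_β)² · (σ₁² + σ₂²) / δ²
  = (1.960 + 1.282)² · (2·7² = 98) / 3.3²
  = 10.5106 · 98 / 10.89
  = 94.59
Design effect: 1.7 × 94.59 = 160.80.
Round up → n = 161 per group.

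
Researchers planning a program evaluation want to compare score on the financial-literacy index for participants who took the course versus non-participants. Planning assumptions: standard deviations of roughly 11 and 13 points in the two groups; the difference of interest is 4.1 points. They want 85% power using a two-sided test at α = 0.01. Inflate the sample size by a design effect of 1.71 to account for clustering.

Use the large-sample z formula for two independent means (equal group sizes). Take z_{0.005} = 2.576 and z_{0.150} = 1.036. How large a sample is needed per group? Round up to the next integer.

n = 385 per group

n = (z_{α/2} + z_β)² · (σ₁² + σ₂²) / δ²
  = (2.576 + 1.036)² · (11² + 13² = 290) / 4.1²
  = 13.0465 · 290 / 16.81
  = 225.07
Design effect: 1.71 × 225.07 = 384.88.
Round up → n = 385 per group.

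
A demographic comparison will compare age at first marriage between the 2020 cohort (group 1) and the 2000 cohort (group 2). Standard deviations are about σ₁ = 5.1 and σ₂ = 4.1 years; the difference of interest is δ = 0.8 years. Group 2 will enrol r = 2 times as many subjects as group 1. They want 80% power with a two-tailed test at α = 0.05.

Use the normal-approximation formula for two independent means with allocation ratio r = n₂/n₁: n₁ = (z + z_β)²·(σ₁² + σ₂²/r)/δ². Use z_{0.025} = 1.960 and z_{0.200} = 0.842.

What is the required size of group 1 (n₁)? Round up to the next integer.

n₁ = (z_{α/2} + z_β)² · (σ₁² + σ₂²/r) / δ²
   = (1.960 + 0.842)² · (5.1² + 4.1²/2) / 0.8²
   = 7.8512 · (26.01 + 8.405) / 0.64
   = 7.8512 · 34.415 / 0.64
   = 422.19
Round up → n₁ = 423; n₂ = r·n₁ = 2 × 423 = 846.

n₁ = 423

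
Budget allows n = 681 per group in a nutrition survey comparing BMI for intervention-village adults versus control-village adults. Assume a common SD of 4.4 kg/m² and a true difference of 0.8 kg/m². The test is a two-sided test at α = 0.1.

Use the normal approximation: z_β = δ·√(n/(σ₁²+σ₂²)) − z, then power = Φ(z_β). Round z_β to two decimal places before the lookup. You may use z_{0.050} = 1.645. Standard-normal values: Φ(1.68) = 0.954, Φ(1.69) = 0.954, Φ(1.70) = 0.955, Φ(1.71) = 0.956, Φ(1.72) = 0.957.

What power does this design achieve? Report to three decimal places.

z_β = δ·√(n/(σ₁²+σ₂²)) − z_{α/2}
    = 0.8 · √(681/38.72) − 1.645
    = 0.8 · 4.19378 − 1.645
    = 3.3550 − 1.645 = 1.7100 → 1.71
Power = Φ(1.71) = 0.956.

Power ≈ 0.956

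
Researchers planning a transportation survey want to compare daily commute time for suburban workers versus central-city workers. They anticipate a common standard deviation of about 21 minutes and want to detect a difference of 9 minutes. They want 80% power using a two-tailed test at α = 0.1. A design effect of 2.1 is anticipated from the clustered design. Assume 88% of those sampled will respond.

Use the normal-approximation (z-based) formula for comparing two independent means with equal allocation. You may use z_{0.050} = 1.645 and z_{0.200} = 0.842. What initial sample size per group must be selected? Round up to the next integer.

n = (z_{α/2} + z_β)² · (σ₁² + σ₂²) / δ²
  = (1.645 + 0.842)² · (2·21² = 882) / 9²
  = 6.1852 · 882 / 81
  = 67.35
Design effect: 2.1 × 67.35 = 141.43.
Adjust for 88% response: 141.43 / 0.88 = 160.72.
Round up → n = 161 per group.

n = 161 per group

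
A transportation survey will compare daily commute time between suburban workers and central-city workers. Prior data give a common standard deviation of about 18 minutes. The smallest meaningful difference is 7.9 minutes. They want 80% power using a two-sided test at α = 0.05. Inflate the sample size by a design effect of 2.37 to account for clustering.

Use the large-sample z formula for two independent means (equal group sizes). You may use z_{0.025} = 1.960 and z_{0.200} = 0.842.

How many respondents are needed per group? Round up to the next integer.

n = (z_{α/2} + z_β)² · (σ₁² + σ₂²) / δ²
  = (1.960 + 0.842)² · (2·18² = 648) / 7.9²
  = 7.8512 · 648 / 62.41
  = 81.52
Design effect: 2.37 × 81.52 = 193.20.
Round up → n = 194 per group.

n = 194 per group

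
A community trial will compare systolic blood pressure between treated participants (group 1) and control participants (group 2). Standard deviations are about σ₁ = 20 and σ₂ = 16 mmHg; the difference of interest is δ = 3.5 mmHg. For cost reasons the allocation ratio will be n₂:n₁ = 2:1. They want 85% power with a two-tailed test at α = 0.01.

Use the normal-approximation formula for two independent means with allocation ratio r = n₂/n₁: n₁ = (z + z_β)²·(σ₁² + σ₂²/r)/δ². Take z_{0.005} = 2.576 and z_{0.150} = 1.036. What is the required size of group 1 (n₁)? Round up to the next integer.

n₁ = (z_{α/2} + z_β)² · (σ₁² + σ₂²/r) / δ²
   = (2.576 + 1.036)² · (20² + 16²/2) / 3.5²
   = 13.0465 · (400 + 128) / 12.25
   = 13.0465 · 528 / 12.25
   = 562.33
Round up → n₁ = 563; n₂ = r·n₁ = 2 × 563 = 1126.

n₁ = 563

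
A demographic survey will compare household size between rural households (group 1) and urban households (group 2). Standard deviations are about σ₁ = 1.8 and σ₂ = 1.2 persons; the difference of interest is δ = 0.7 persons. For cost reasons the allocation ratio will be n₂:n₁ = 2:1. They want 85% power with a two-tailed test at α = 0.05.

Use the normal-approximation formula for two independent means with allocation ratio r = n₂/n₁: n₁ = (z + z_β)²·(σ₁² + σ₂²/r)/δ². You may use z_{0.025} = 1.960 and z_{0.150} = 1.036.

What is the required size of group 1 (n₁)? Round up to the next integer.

n₁ = 73

n₁ = (z_{α/2} + z_β)² · (σ₁² + σ₂²/r) / δ²
   = (1.960 + 1.036)² · (1.8² + 1.2²/2) / 0.7²
   = 8.9760 · (3.24 + 0.72) / 0.49
   = 8.9760 · 3.96 / 0.49
   = 72.54
Round up → n₁ = 73; n₂ = r·n₁ = 2 × 73 = 146.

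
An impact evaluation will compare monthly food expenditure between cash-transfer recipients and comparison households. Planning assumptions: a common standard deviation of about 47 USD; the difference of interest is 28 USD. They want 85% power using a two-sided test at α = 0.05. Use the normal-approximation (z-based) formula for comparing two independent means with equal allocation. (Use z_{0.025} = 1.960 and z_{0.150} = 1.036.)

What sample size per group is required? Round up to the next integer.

n = (z_{α/2} + z_β)² · (σ₁² + σ₂²) / δ²
  = (1.960 + 1.036)² · (2·47² = 4418) / 28²
  = 8.9760 · 4418 / 784
  = 50.58
Round up → n = 51 per group.

n = 51 per group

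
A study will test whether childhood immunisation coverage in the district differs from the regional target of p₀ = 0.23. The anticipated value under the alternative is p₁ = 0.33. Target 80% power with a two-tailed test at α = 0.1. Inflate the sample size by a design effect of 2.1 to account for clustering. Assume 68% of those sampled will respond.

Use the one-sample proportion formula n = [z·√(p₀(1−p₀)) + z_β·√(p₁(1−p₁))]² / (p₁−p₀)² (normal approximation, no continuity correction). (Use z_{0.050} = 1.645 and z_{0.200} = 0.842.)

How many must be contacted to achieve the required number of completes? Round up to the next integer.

n = [z_{α/2}·√(p₀q₀) + z_β·√(p₁q₁)]² / (p₁ − p₀)²
  = [1.645·√(0.23·0.77) + 0.842·√(0.33·0.67)]² / (0.10)²
  = [1.645·0.4208 + 0.842·0.4702]² / 0.0100
  = [1.0882]² / 0.0100
  = 118.42
Design effect: 2.1 × 118.42 = 248.67.
Adjust for 68% response: 248.67 / 0.68 = 365.69.
Round up → n = 366.

n = 366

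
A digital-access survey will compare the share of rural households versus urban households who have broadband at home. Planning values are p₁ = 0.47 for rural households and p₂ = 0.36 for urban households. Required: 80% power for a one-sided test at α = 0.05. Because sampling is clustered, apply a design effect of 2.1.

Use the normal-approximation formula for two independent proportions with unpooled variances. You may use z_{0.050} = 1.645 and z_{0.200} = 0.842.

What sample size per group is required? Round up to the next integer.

n = 515 per group

n = (z_α + z_β)² · [p₁(1−p₁) + p₂(1−p₂)] / (p₁ − p₂)²
  = (1.645 + 0.842)² · (0.47·0.53 + 0.36·0.64) / (0.11)²
  = (2.487)² · (0.2491 + 0.2304) / 0.0121
  = 6.1852 · 0.4795 / 0.0121
  = 245.11
Design effect: 2.1 × 245.11 = 514.72.
Round up → n = 515 per group.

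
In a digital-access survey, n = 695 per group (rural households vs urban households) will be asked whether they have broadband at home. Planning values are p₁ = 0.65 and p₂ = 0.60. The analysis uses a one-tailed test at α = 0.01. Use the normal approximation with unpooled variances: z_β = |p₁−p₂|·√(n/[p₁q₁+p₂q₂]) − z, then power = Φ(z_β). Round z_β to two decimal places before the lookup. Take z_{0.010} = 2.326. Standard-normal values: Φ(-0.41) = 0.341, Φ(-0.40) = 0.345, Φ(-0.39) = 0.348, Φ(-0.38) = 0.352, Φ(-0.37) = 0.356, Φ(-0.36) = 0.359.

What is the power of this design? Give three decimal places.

Power ≈ 0.345

z_β = |p₁−p₂|·√(n/[p₁q₁+p₂q₂]) − z_α
    = 0.05 · √(695/0.4675) − 2.326
    = 0.05 · 38.5569 − 2.326
    = 1.9278 − 2.326 = -0.3982 → -0.40
Power = Φ(-0.40) = 0.345.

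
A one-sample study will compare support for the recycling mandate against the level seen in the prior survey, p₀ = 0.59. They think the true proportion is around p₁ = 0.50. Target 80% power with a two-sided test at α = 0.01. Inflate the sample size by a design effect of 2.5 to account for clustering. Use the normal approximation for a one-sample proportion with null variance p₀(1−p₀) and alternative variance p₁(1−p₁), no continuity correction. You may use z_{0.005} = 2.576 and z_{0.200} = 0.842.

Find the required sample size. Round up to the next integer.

n = [z_{α/2}·√(p₀q₀) + z_β·√(p₁q₁)]² / (p₁ − p₀)²
  = [2.576·√(0.59·0.41) + 0.842·√(0.50·0.50)]² / (-0.09)²
  = [2.576·0.4918 + 0.842·0.5000]² / 0.0081
  = [1.6880]² / 0.0081
  = 351.76
Design effect: 2.5 × 351.76 = 879.39.
Round up → n = 880.

n = 880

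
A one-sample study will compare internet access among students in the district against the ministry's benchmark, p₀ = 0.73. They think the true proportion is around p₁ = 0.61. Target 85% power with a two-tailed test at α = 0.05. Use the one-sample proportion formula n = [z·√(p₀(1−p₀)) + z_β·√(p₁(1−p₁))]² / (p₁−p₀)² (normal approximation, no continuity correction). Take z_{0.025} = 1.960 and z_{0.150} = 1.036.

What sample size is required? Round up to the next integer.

n = [z_{α/2}·√(p₀q₀) + z_β·√(p₁q₁)]² / (p₁ − p₀)²
  = [1.960·√(0.73·0.27) + 1.036·√(0.61·0.39)]² / (-0.12)²
  = [1.960·0.4440 + 1.036·0.4877]² / 0.0144
  = [1.3755]² / 0.0144
  = 131.38
Round up → n = 132.

n = 132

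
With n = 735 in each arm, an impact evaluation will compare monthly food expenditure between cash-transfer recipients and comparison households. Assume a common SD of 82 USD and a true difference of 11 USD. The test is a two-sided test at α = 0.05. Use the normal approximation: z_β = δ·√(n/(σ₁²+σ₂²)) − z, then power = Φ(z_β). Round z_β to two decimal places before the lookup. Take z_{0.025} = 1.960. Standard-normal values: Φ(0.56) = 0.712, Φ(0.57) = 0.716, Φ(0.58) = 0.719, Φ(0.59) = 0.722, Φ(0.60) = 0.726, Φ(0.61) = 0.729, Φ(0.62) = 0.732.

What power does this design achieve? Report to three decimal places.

z_β = δ·√(n/(σ₁²+σ₂²)) − z_{α/2}
    = 11 · √(735/13448) − 1.960
    = 11 · 0.23378 − 1.960
    = 2.5716 − 1.960 = 0.6116 → 0.61
Power = Φ(0.61) = 0.729.

Power ≈ 0.729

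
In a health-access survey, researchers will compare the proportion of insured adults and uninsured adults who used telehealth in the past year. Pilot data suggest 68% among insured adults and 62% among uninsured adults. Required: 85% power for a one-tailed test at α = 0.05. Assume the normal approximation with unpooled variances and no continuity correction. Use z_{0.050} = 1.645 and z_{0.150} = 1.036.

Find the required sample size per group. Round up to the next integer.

n = 905 per group

n = (z_α + z_β)² · [p₁(1−p₁) + p₂(1−p₂)] / (p₁ − p₂)²
  = (1.645 + 1.036)² · (0.68·0.32 + 0.62·0.38) / (0.06)²
  = (2.681)² · (0.2176 + 0.2356) / 0.0036
  = 7.1878 · 0.4532 / 0.0036
  = 904.86
Round up → n = 905 per group.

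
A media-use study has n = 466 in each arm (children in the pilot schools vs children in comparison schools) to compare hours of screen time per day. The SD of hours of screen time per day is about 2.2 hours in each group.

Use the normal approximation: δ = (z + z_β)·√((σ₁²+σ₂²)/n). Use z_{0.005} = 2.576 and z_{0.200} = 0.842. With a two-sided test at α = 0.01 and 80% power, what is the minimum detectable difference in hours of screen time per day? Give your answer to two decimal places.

Minimum detectable difference ≈ 0.49 hours

δ = (z_{α/2} + z_β) · √((σ₁²+σ₂²)/n)
  = (2.576 + 0.842) · √(9.68/466)
  = 3.418 · √0.02077
  = 3.418 · 0.1441
  = 0.4926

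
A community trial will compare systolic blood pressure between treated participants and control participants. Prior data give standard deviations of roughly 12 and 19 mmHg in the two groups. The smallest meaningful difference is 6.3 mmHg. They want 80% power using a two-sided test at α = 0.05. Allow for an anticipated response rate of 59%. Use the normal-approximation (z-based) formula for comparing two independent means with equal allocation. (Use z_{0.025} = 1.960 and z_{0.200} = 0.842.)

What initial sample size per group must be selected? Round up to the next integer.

n = (z_{α/2} + z_β)² · (σ₁² + σ₂²) / δ²
  = (1.960 + 0.842)² · (12² + 19² = 505) / 6.3²
  = 7.8512 · 505 / 39.69
  = 99.90
Adjust for 59% response: 99.90 / 0.59 = 169.31.
Round up → n = 170 per group.

n = 170 per group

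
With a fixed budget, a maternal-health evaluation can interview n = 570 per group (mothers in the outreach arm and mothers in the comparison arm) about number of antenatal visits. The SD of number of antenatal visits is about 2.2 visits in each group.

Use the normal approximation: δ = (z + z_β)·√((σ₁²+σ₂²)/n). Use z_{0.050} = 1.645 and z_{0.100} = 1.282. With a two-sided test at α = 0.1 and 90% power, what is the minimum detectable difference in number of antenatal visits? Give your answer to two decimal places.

Minimum detectable difference ≈ 0.38 visits

δ = (z_{α/2} + z_β) · √((σ₁²+σ₂²)/n)
  = (1.645 + 1.282) · √(9.68/570)
  = 2.927 · √0.01698
  = 2.927 · 0.1303
  = 0.3814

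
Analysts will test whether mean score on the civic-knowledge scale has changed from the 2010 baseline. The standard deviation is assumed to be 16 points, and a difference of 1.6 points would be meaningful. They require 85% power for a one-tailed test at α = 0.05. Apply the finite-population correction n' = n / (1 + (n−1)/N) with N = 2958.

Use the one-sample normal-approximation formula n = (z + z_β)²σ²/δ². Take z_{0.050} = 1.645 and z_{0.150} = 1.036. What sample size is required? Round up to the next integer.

n = (z_α + z_β)² · σ² / δ²
  = (1.645 + 1.036)² · 16² / 1.6²
  = 7.1878 · 256 / 2.56
  = 718.78
Finite-population correction (N = 2958): 718.78 / (1 + (718.78 − 1)/2958) = 578.42.
Round up → n = 579.

n = 579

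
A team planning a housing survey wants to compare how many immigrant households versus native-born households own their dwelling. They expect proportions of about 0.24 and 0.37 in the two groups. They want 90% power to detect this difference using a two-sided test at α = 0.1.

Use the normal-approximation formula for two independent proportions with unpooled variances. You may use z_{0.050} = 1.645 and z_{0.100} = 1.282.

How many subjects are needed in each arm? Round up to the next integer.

n = (z_{α/2} + z_β)² · [p₁(1−p₁) + p₂(1−p₂)] / (p₁ − p₂)²
  = (1.645 + 1.282)² · (0.24·0.76 + 0.37·0.63) / (-0.13)²
  = (2.927)² · (0.1824 + 0.2331) / 0.0169
  = 8.5673 · 0.4155 / 0.0169
  = 210.63
Round up → n = 211 per group.

n = 211 per group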